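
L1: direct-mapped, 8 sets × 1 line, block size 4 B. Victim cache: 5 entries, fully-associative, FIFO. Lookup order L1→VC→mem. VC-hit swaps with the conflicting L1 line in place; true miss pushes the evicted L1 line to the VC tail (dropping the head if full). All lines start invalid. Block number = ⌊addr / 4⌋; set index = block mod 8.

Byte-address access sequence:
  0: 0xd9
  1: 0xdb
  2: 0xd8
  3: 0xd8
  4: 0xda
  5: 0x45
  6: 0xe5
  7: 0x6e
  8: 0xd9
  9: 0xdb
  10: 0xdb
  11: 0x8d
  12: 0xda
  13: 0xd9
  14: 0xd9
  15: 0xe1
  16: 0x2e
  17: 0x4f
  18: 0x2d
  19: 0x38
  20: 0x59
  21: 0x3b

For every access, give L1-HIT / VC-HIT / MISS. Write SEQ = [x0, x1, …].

SEQ = [MISS, L1-HIT, L1-HIT, L1-HIT, L1-HIT, MISS, MISS, MISS, L1-HIT, L1-HIT, L1-HIT, MISS, L1-HIT, L1-HIT, L1-HIT, MISS, MISS, MISS, VC-HIT, MISS, MISS, VC-HIT]

#0 0xd9→b54/s6 MISS; vc=[]
#1 0xdb→b54/s6 L1-HIT; vc=[]
#2 0xd8→b54/s6 L1-HIT; vc=[]
#3 0xd8→b54/s6 L1-HIT; vc=[]
#4 0xda→b54/s6 L1-HIT; vc=[]
#5 0x45→b17/s1 MISS; vc=[]
#6 0xe5→b57/s1 MISS; vc=[17]
#7 0x6e→b27/s3 MISS; vc=[17]
#8 0xd9→b54/s6 L1-HIT; vc=[17]
#9 0xdb→b54/s6 L1-HIT; vc=[17]
#10 0xdb→b54/s6 L1-HIT; vc=[17]
#11 0x8d→b35/s3 MISS; vc=[17,27]
#12 0xda→b54/s6 L1-HIT; vc=[17,27]
#13 0xd9→b54/s6 L1-HIT; vc=[17,27]
#14 0xd9→b54/s6 L1-HIT; vc=[17,27]
#15 0xe1→b56/s0 MISS; vc=[17,27]
#16 0x2e→b11/s3 MISS; vc=[17,27,35]
#17 0x4f→b19/s3 MISS; vc=[17,27,35,11]
#18 0x2d→b11/s3 VC-HIT; vc=[17,27,35,19]
#19 0x38→b14/s6 MISS; vc=[17,27,35,19,54]
#20 0x59→b22/s6 MISS; vc=[27,35,19,54,14]
#21 0x3b→b14/s6 VC-HIT; vc=[27,35,19,54,22]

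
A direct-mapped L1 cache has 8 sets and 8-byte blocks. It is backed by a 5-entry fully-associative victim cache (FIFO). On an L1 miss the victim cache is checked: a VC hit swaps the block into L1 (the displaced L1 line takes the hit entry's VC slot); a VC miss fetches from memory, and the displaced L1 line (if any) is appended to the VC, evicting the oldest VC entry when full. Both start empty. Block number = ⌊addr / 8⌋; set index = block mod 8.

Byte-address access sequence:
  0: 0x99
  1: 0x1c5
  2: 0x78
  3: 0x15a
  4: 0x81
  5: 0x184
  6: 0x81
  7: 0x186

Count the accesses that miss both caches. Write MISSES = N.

MISSES = 6

0: 0x99 (blk 19, set 3) → MISS  vc=[]
1: 0x1c5 (blk 56, set 0) → MISS  vc=[]
2: 0x78 (blk 15, set 7) → MISS  vc=[]
3: 0x15a (blk 43, set 3) → MISS  vc=[19]
4: 0x81 (blk 16, set 0) → MISS  vc=[19, 56]
5: 0x184 (blk 48, set 0) → MISS  vc=[19, 56, 16]
6: 0x81 (blk 16, set 0) → VC-HIT  vc=[19, 56, 48]
7: 0x186 (blk 48, set 0) → VC-HIT  vc=[19, 56, 16]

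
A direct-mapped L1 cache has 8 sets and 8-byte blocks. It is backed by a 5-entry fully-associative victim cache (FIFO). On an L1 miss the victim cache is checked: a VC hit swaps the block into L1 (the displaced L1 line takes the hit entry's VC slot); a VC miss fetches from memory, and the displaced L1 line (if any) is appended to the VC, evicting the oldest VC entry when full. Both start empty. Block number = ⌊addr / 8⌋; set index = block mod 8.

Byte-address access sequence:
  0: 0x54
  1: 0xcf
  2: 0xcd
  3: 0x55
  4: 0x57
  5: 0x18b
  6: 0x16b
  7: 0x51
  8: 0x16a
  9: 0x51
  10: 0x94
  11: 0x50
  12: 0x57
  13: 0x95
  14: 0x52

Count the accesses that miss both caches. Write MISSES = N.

MISSES = 5

0: 0x54 (blk 10, set 2) → MISS  vc=[]
1: 0xcf (blk 25, set 1) → MISS  vc=[]
2: 0xcd (blk 25, set 1) → L1-HIT  vc=[]
3: 0x55 (blk 10, set 2) → L1-HIT  vc=[]
4: 0x57 (blk 10, set 2) → L1-HIT  vc=[]
5: 0x18b (blk 49, set 1) → MISS  vc=[25]
6: 0x16b (blk 45, set 5) → MISS  vc=[25]
7: 0x51 (blk 10, set 2) → L1-HIT  vc=[25]
8: 0x16a (blk 45, set 5) → L1-HIT  vc=[25]
9: 0x51 (blk 10, set 2) → L1-HIT  vc=[25]
10: 0x94 (blk 18, set 2) → MISS  vc=[25, 10]
11: 0x50 (blk 10, set 2) → VC-HIT  vc=[25, 18]
12: 0x57 (blk 10, set 2) → L1-HIT  vc=[25, 18]
13: 0x95 (blk 18, set 2) → VC-HIT  vc=[25, 10]
14: 0x52 (blk 10, set 2) → VC-HIT  vc=[25, 18]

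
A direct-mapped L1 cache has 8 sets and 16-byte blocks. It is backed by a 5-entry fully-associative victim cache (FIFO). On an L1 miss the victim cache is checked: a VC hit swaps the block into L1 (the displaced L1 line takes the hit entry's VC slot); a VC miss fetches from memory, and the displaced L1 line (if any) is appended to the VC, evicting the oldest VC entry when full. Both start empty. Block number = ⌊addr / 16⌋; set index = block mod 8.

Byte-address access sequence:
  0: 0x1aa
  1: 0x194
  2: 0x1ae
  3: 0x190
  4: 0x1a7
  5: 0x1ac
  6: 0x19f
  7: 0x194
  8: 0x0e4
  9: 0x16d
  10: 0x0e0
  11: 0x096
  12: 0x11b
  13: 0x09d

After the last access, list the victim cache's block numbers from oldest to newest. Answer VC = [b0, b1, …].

VC = [22, 25, 17]

#0 0x1aa→b26/s2 MISS; vc=[]
#1 0x194→b25/s1 MISS; vc=[]
#2 0x1ae→b26/s2 L1-HIT; vc=[]
#3 0x190→b25/s1 L1-HIT; vc=[]
#4 0x1a7→b26/s2 L1-HIT; vc=[]
#5 0x1ac→b26/s2 L1-HIT; vc=[]
#6 0x19f→b25/s1 L1-HIT; vc=[]
#7 0x194→b25/s1 L1-HIT; vc=[]
#8 0xe4→b14/s6 MISS; vc=[]
#9 0x16d→b22/s6 MISS; vc=[14]
#10 0xe0→b14/s6 VC-HIT; vc=[22]
#11 0x96→b9/s1 MISS; vc=[22,25]
#12 0x11b→b17/s1 MISS; vc=[22,25,9]
#13 0x9d→b9/s1 VC-HIT; vc=[22,25,17]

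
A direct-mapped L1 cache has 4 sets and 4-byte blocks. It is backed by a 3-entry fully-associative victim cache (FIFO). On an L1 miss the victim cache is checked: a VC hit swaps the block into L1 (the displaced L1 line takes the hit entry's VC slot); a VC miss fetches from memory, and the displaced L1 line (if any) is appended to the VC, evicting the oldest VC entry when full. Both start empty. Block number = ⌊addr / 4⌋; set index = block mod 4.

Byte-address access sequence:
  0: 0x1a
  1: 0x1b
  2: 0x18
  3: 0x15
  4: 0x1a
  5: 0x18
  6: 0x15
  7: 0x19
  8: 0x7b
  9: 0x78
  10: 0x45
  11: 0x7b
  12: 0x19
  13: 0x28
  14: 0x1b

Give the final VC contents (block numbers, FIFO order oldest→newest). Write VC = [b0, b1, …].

VC = [30, 5, 10]

0: 0x1a (blk 6, set 2) → MISS  vc=[]
1: 0x1b (blk 6, set 2) → L1-HIT  vc=[]
2: 0x18 (blk 6, set 2) → L1-HIT  vc=[]
3: 0x15 (blk 5, set 1) → MISS  vc=[]
4: 0x1a (blk 6, set 2) → L1-HIT  vc=[]
5: 0x18 (blk 6, set 2) → L1-HIT  vc=[]
6: 0x15 (blk 5, set 1) → L1-HIT  vc=[]
7: 0x19 (blk 6, set 2) → L1-HIT  vc=[]
8: 0x7b (blk 30, set 2) → MISS  vc=[6]
9: 0x78 (blk 30, set 2) → L1-HIT  vc=[6]
10: 0x45 (blk 17, set 1) → MISS  vc=[6, 5]
11: 0x7b (blk 30, set 2) → L1-HIT  vc=[6, 5]
12: 0x19 (blk 6, set 2) → VC-HIT  vc=[30, 5]
13: 0x28 (blk 10, set 2) → MISS  vc=[30, 5, 6]
14: 0x1b (blk 6, set 2) → VC-HIT  vc=[30, 5, 10]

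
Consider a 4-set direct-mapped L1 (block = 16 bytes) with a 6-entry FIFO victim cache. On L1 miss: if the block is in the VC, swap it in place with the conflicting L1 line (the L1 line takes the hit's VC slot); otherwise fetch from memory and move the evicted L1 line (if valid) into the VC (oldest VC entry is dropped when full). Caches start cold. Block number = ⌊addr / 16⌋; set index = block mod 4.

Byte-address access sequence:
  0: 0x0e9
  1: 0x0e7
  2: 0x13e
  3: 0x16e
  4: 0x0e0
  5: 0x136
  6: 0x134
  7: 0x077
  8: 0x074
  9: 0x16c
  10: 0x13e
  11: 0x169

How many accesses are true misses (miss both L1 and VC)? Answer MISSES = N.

  [0] addr=0xe9 blk=14 s=2: MISS | VC []
  [1] addr=0xe7 blk=14 s=2: L1-HIT | VC []
  [2] addr=0x13e blk=19 s=3: MISS | VC []
  [3] addr=0x16e blk=22 s=2: MISS | VC [14]
  [4] addr=0xe0 blk=14 s=2: VC-HIT | VC [22]
  [5] addr=0x136 blk=19 s=3: L1-HIT | VC [22]
  [6] addr=0x134 blk=19 s=3: L1-HIT | VC [22]
  [7] addr=0x77 blk=7 s=3: MISS | VC [22, 19]
  [8] addr=0x74 blk=7 s=3: L1-HIT | VC [22, 19]
  [9] addr=0x16c blk=22 s=2: VC-HIT | VC [14, 19]
  [10] addr=0x13e blk=19 s=3: VC-HIT | VC [14, 7]
  [11] addr=0x169 blk=22 s=2: L1-HIT | VC [14, 7]

MISSES = 4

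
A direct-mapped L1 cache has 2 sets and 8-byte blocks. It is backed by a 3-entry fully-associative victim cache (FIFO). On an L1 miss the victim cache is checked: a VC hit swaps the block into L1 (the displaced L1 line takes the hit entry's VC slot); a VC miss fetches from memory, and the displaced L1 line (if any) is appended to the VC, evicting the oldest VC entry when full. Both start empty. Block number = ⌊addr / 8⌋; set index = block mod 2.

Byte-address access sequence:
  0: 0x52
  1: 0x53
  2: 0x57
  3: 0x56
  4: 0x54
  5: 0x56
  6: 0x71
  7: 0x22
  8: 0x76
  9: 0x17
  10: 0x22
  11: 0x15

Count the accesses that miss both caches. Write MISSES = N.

0: 0x52 (blk 10, set 0) → MISS  vc=[]
1: 0x53 (blk 10, set 0) → L1-HIT  vc=[]
2: 0x57 (blk 10, set 0) → L1-HIT  vc=[]
3: 0x56 (blk 10, set 0) → L1-HIT  vc=[]
4: 0x54 (blk 10, set 0) → L1-HIT  vc=[]
5: 0x56 (blk 10, set 0) → L1-HIT  vc=[]
6: 0x71 (blk 14, set 0) → MISS  vc=[10]
7: 0x22 (blk 4, set 0) → MISS  vc=[10, 14]
8: 0x76 (blk 14, set 0) → VC-HIT  vc=[10, 4]
9: 0x17 (blk 2, set 0) → MISS  vc=[10, 4, 14]
10: 0x22 (blk 4, set 0) → VC-HIT  vc=[10, 2, 14]
11: 0x15 (blk 2, set 0) → VC-HIT  vc=[10, 4, 14]

MISSES = 4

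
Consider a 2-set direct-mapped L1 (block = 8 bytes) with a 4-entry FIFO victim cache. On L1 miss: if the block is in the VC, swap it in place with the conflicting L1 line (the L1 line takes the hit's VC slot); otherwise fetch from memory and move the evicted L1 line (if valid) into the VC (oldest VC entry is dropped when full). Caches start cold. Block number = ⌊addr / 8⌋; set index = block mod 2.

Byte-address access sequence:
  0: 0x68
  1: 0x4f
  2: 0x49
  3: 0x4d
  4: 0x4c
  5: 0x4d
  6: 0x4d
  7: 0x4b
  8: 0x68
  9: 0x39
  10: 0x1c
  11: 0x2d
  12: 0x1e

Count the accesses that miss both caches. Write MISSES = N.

MISSES = 5

  [0] addr=0x68 blk=13 s=1: MISS | VC []
  [1] addr=0x4f blk=9 s=1: MISS | VC [13]
  [2] addr=0x49 blk=9 s=1: L1-HIT | VC [13]
  [3] addr=0x4d blk=9 s=1: L1-HIT | VC [13]
  [4] addr=0x4c blk=9 s=1: L1-HIT | VC [13]
  [5] addr=0x4d blk=9 s=1: L1-HIT | VC [13]
  [6] addr=0x4d blk=9 s=1: L1-HIT | VC [13]
  [7] addr=0x4b blk=9 s=1: L1-HIT | VC [13]
  [8] addr=0x68 blk=13 s=1: VC-HIT | VC [9]
  [9] addr=0x39 blk=7 s=1: MISS | VC [9, 13]
  [10] addr=0x1c blk=3 s=1: MISS | VC [9, 13, 7]
  [11] addr=0x2d blk=5 s=1: MISS | VC [9, 13, 7, 3]
  [12] addr=0x1e blk=3 s=1: VC-HIT | VC [9, 13, 7, 5]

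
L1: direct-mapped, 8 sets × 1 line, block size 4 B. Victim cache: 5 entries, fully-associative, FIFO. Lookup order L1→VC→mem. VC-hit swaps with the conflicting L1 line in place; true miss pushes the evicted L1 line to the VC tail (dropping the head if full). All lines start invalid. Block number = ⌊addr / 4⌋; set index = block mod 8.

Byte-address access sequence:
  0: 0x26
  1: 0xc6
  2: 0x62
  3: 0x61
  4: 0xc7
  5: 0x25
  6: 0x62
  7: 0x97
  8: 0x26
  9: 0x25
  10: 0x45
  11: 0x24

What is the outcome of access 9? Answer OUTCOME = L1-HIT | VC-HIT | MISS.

#0 0x26→b9/s1 MISS; vc=[]
#1 0xc6→b49/s1 MISS; vc=[9]
#2 0x62→b24/s0 MISS; vc=[9]
#3 0x61→b24/s0 L1-HIT; vc=[9]
#4 0xc7→b49/s1 L1-HIT; vc=[9]
#5 0x25→b9/s1 VC-HIT; vc=[49]
#6 0x62→b24/s0 L1-HIT; vc=[49]
#7 0x97→b37/s5 MISS; vc=[49]
#8 0x26→b9/s1 L1-HIT; vc=[49]
#9 0x25→b9/s1 L1-HIT; vc=[49]
#10 0x45→b17/s1 MISS; vc=[49,9]
#11 0x24→b9/s1 VC-HIT; vc=[49,17]

OUTCOME = L1-HIT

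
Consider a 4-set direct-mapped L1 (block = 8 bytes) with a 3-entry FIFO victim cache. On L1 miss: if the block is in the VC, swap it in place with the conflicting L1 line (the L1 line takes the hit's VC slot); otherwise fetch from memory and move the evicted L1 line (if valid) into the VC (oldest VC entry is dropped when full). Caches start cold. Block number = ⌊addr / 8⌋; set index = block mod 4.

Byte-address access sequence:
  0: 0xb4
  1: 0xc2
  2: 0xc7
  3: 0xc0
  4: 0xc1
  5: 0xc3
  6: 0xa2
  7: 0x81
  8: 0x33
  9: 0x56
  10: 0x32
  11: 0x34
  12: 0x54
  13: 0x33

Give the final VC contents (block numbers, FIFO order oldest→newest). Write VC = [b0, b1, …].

#0 0xb4→b22/s2 MISS; vc=[]
#1 0xc2→b24/s0 MISS; vc=[]
#2 0xc7→b24/s0 L1-HIT; vc=[]
#3 0xc0→b24/s0 L1-HIT; vc=[]
#4 0xc1→b24/s0 L1-HIT; vc=[]
#5 0xc3→b24/s0 L1-HIT; vc=[]
#6 0xa2→b20/s0 MISS; vc=[24]
#7 0x81→b16/s0 MISS; vc=[24,20]
#8 0x33→b6/s2 MISS; vc=[24,20,22]
#9 0x56→b10/s2 MISS; vc=[20,22,6]
#10 0x32→b6/s2 VC-HIT; vc=[20,22,10]
#11 0x34→b6/s2 L1-HIT; vc=[20,22,10]
#12 0x54→b10/s2 VC-HIT; vc=[20,22,6]
#13 0x33→b6/s2 VC-HIT; vc=[20,22,10]

VC = [20, 22, 10]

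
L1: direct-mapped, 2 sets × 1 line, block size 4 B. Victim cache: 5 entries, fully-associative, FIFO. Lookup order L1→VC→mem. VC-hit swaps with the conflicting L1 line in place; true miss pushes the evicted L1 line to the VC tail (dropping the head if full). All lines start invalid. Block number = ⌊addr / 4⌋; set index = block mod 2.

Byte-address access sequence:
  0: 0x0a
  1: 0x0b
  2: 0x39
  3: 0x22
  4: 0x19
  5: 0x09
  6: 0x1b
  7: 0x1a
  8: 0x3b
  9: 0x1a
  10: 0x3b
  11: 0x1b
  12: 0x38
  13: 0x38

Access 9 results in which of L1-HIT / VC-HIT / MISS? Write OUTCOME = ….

0: 0xa (blk 2, set 0) → MISS  vc=[]
1: 0xb (blk 2, set 0) → L1-HIT  vc=[]
2: 0x39 (blk 14, set 0) → MISS  vc=[2]
3: 0x22 (blk 8, set 0) → MISS  vc=[2, 14]
4: 0x19 (blk 6, set 0) → MISS  vc=[2, 14, 8]
5: 0x9 (blk 2, set 0) → VC-HIT  vc=[6, 14, 8]
6: 0x1b (blk 6, set 0) → VC-HIT  vc=[2, 14, 8]
7: 0x1a (blk 6, set 0) → L1-HIT  vc=[2, 14, 8]
8: 0x3b (blk 14, set 0) → VC-HIT  vc=[2, 6, 8]
9: 0x1a (blk 6, set 0) → VC-HIT  vc=[2, 14, 8]
10: 0x3b (blk 14, set 0) → VC-HIT  vc=[2, 6, 8]
11: 0x1b (blk 6, set 0) → VC-HIT  vc=[2, 14, 8]
12: 0x38 (blk 14, set 0) → VC-HIT  vc=[2, 6, 8]
13: 0x38 (blk 14, set 0) → L1-HIT  vc=[2, 6, 8]

OUTCOME = VC-HIT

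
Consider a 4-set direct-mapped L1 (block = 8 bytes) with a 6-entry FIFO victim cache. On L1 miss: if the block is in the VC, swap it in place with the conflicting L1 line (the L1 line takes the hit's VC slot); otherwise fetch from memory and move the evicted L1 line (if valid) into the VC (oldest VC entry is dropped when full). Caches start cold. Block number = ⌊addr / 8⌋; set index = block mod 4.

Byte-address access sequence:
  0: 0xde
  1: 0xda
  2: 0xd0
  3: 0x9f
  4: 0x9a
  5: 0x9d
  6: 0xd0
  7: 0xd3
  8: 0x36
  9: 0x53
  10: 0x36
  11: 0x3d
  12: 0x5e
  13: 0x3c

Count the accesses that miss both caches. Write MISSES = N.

MISSES = 7

  [0] addr=0xde blk=27 s=3: MISS | VC []
  [1] addr=0xda blk=27 s=3: L1-HIT | VC []
  [2] addr=0xd0 blk=26 s=2: MISS | VC []
  [3] addr=0x9f blk=19 s=3: MISS | VC [27]
  [4] addr=0x9a blk=19 s=3: L1-HIT | VC [27]
  [5] addr=0x9d blk=19 s=3: L1-HIT | VC [27]
  [6] addr=0xd0 blk=26 s=2: L1-HIT | VC [27]
  [7] addr=0xd3 blk=26 s=2: L1-HIT | VC [27]
  [8] addr=0x36 blk=6 s=2: MISS | VC [27, 26]
  [9] addr=0x53 blk=10 s=2: MISS | VC [27, 26, 6]
  [10] addr=0x36 blk=6 s=2: VC-HIT | VC [27, 26, 10]
  [11] addr=0x3d blk=7 s=3: MISS | VC [27, 26, 10, 19]
  [12] addr=0x5e blk=11 s=3: MISS | VC [27, 26, 10, 19, 7]
  [13] addr=0x3c blk=7 s=3: VC-HIT | VC [27, 26, 10, 19, 11]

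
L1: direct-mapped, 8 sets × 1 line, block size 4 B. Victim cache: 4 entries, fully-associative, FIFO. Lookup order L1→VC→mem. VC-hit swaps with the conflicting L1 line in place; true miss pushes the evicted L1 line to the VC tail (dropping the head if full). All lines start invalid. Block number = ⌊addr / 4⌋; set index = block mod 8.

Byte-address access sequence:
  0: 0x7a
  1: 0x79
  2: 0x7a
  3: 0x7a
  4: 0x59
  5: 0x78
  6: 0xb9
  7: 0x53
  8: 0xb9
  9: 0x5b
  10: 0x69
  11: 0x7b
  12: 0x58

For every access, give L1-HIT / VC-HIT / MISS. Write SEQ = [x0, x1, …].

SEQ = [MISS, L1-HIT, L1-HIT, L1-HIT, MISS, VC-HIT, MISS, MISS, L1-HIT, VC-HIT, MISS, VC-HIT, VC-HIT]

  [0] addr=0x7a blk=30 s=6: MISS | VC []
  [1] addr=0x79 blk=30 s=6: L1-HIT | VC []
  [2] addr=0x7a blk=30 s=6: L1-HIT | VC []
  [3] addr=0x7a blk=30 s=6: L1-HIT | VC []
  [4] addr=0x59 blk=22 s=6: MISS | VC [30]
  [5] addr=0x78 blk=30 s=6: VC-HIT | VC [22]
  [6] addr=0xb9 blk=46 s=6: MISS | VC [22, 30]
  [7] addr=0x53 blk=20 s=4: MISS | VC [22, 30]
  [8] addr=0xb9 blk=46 s=6: L1-HIT | VC [22, 30]
  [9] addr=0x5b blk=22 s=6: VC-HIT | VC [46, 30]
  [10] addr=0x69 blk=26 s=2: MISS | VC [46, 30]
  [11] addr=0x7b blk=30 s=6: VC-HIT | VC [46, 22]
  [12] addr=0x58 blk=22 s=6: VC-HIT | VC [46, 30]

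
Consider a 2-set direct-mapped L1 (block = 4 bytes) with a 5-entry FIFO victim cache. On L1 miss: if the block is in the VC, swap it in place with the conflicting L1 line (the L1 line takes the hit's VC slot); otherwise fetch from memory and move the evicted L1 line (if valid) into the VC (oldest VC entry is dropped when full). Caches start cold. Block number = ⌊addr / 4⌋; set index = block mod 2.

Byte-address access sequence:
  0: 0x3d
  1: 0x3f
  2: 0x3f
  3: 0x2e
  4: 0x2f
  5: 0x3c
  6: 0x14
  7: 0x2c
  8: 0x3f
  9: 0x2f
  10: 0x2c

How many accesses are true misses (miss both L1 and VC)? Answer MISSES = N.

MISSES = 3

  [0] addr=0x3d blk=15 s=1: MISS | VC []
  [1] addr=0x3f blk=15 s=1: L1-HIT | VC []
  [2] addr=0x3f blk=15 s=1: L1-HIT | VC []
  [3] addr=0x2e blk=11 s=1: MISS | VC [15]
  [4] addr=0x2f blk=11 s=1: L1-HIT | VC [15]
  [5] addr=0x3c blk=15 s=1: VC-HIT | VC [11]
  [6] addr=0x14 blk=5 s=1: MISS | VC [11, 15]
  [7] addr=0x2c blk=11 s=1: VC-HIT | VC [5, 15]
  [8] addr=0x3f blk=15 s=1: VC-HIT | VC [5, 11]
  [9] addr=0x2f blk=11 s=1: VC-HIT | VC [5, 15]
  [10] addr=0x2c blk=11 s=1: L1-HIT | VC [5, 15]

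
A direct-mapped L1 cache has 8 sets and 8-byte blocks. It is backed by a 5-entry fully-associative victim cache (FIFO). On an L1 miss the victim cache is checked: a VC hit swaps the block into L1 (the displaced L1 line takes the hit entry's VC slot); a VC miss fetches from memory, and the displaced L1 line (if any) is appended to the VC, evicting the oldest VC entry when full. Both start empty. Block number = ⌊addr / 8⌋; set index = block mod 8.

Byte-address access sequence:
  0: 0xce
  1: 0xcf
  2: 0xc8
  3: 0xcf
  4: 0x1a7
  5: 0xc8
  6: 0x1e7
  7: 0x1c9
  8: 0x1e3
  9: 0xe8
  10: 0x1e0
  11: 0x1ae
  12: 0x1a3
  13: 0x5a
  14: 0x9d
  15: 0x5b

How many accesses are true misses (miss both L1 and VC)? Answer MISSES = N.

0: 0xce (blk 25, set 1) → MISS  vc=[]
1: 0xcf (blk 25, set 1) → L1-HIT  vc=[]
2: 0xc8 (blk 25, set 1) → L1-HIT  vc=[]
3: 0xcf (blk 25, set 1) → L1-HIT  vc=[]
4: 0x1a7 (blk 52, set 4) → MISS  vc=[]
5: 0xc8 (blk 25, set 1) → L1-HIT  vc=[]
6: 0x1e7 (blk 60, set 4) → MISS  vc=[52]
7: 0x1c9 (blk 57, set 1) → MISS  vc=[52, 25]
8: 0x1e3 (blk 60, set 4) → L1-HIT  vc=[52, 25]
9: 0xe8 (blk 29, set 5) → MISS  vc=[52, 25]
10: 0x1e0 (blk 60, set 4) → L1-HIT  vc=[52, 25]
11: 0x1ae (blk 53, set 5) → MISS  vc=[52, 25, 29]
12: 0x1a3 (blk 52, set 4) → VC-HIT  vc=[60, 25, 29]
13: 0x5a (blk 11, set 3) → MISS  vc=[60, 25, 29]
14: 0x9d (blk 19, set 3) → MISS  vc=[60, 25, 29, 11]
15: 0x5b (blk 11, set 3) → VC-HIT  vc=[60, 25, 29, 19]

MISSES = 8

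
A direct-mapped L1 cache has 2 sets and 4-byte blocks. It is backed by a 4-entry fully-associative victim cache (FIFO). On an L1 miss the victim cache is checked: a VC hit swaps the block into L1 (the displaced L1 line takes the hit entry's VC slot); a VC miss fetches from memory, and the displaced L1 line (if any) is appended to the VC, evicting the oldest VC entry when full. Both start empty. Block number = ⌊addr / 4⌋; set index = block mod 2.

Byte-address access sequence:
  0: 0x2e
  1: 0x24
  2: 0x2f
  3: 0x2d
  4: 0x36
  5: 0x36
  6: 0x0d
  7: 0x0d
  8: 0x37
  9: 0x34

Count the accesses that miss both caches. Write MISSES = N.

#0 0x2e→b11/s1 MISS; vc=[]
#1 0x24→b9/s1 MISS; vc=[11]
#2 0x2f→b11/s1 VC-HIT; vc=[9]
#3 0x2d→b11/s1 L1-HIT; vc=[9]
#4 0x36→b13/s1 MISS; vc=[9,11]
#5 0x36→b13/s1 L1-HIT; vc=[9,11]
#6 0xd→b3/s1 MISS; vc=[9,11,13]
#7 0xd→b3/s1 L1-HIT; vc=[9,11,13]
#8 0x37→b13/s1 VC-HIT; vc=[9,11,3]
#9 0x34→b13/s1 L1-HIT; vc=[9,11,3]

MISSES = 4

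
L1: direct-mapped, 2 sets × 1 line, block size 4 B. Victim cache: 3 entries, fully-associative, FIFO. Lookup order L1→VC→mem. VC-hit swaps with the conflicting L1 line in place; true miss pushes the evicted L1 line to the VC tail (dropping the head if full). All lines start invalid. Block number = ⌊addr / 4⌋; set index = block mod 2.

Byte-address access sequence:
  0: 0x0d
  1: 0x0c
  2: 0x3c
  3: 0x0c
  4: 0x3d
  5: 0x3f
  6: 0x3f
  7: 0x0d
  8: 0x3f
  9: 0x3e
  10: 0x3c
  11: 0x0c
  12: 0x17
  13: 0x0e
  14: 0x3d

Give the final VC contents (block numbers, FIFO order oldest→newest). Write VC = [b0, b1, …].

VC = [3, 5]

  [0] addr=0xd blk=3 s=1: MISS | VC []
  [1] addr=0xc blk=3 s=1: L1-HIT | VC []
  [2] addr=0x3c blk=15 s=1: MISS | VC [3]
  [3] addr=0xc blk=3 s=1: VC-HIT | VC [15]
  [4] addr=0x3d blk=15 s=1: VC-HIT | VC [3]
  [5] addr=0x3f blk=15 s=1: L1-HIT | VC [3]
  [6] addr=0x3f blk=15 s=1: L1-HIT | VC [3]
  [7] addr=0xd blk=3 s=1: VC-HIT | VC [15]
  [8] addr=0x3f blk=15 s=1: VC-HIT | VC [3]
  [9] addr=0x3e blk=15 s=1: L1-HIT | VC [3]
  [10] addr=0x3c blk=15 s=1: L1-HIT | VC [3]
  [11] addr=0xc blk=3 s=1: VC-HIT | VC [15]
  [12] addr=0x17 blk=5 s=1: MISS | VC [15, 3]
  [13] addr=0xe blk=3 s=1: VC-HIT | VC [15, 5]
  [14] addr=0x3d blk=15 s=1: VC-HIT | VC [3, 5]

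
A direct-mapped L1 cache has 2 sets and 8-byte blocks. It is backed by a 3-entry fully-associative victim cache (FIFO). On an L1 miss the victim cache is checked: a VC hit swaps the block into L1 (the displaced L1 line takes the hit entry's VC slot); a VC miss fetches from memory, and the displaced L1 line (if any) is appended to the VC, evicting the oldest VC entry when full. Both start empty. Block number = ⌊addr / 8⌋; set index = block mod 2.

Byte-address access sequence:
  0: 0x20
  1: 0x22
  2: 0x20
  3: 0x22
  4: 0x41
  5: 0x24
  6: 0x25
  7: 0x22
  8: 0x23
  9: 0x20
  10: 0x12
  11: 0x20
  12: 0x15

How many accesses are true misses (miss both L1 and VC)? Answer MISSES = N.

MISSES = 3

0: 0x20 (blk 4, set 0) → MISS  vc=[]
1: 0x22 (blk 4, set 0) → L1-HIT  vc=[]
2: 0x20 (blk 4, set 0) → L1-HIT  vc=[]
3: 0x22 (blk 4, set 0) → L1-HIT  vc=[]
4: 0x41 (blk 8, set 0) → MISS  vc=[4]
5: 0x24 (blk 4, set 0) → VC-HIT  vc=[8]
6: 0x25 (blk 4, set 0) → L1-HIT  vc=[8]
7: 0x22 (blk 4, set 0) → L1-HIT  vc=[8]
8: 0x23 (blk 4, set 0) → L1-HIT  vc=[8]
9: 0x20 (blk 4, set 0) → L1-HIT  vc=[8]
10: 0x12 (blk 2, set 0) → MISS  vc=[8, 4]
11: 0x20 (blk 4, set 0) → VC-HIT  vc=[8, 2]
12: 0x15 (blk 2, set 0) → VC-HIT  vc=[8, 4]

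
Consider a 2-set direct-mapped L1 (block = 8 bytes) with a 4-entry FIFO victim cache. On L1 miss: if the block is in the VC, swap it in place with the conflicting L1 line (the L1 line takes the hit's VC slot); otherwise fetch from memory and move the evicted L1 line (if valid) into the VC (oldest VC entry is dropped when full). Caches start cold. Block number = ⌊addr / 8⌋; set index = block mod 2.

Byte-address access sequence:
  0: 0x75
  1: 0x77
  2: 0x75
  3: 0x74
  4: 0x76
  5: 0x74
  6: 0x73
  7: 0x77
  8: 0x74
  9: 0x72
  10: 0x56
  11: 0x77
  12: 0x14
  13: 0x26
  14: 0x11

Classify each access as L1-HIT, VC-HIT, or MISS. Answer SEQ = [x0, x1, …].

SEQ = [MISS, L1-HIT, L1-HIT, L1-HIT, L1-HIT, L1-HIT, L1-HIT, L1-HIT, L1-HIT, L1-HIT, MISS, VC-HIT, MISS, MISS, VC-HIT]

#0 0x75→b14/s0 MISS; vc=[]
#1 0x77→b14/s0 L1-HIT; vc=[]
#2 0x75→b14/s0 L1-HIT; vc=[]
#3 0x74→b14/s0 L1-HIT; vc=[]
#4 0x76→b14/s0 L1-HIT; vc=[]
#5 0x74→b14/s0 L1-HIT; vc=[]
#6 0x73→b14/s0 L1-HIT; vc=[]
#7 0x77→b14/s0 L1-HIT; vc=[]
#8 0x74→b14/s0 L1-HIT; vc=[]
#9 0x72→b14/s0 L1-HIT; vc=[]
#10 0x56→b10/s0 MISS; vc=[14]
#11 0x77→b14/s0 VC-HIT; vc=[10]
#12 0x14→b2/s0 MISS; vc=[10,14]
#13 0x26→b4/s0 MISS; vc=[10,14,2]
#14 0x11→b2/s0 VC-HIT; vc=[10,14,4]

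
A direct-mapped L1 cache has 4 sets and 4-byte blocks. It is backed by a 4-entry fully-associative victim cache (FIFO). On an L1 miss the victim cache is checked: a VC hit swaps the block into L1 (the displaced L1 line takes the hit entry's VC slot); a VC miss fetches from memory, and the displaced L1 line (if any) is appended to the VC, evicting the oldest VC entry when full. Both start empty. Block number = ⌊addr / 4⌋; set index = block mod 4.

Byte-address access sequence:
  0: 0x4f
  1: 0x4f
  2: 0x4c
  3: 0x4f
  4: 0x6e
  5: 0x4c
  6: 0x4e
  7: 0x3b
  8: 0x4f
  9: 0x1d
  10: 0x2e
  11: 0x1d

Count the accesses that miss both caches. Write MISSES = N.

#0 0x4f→b19/s3 MISS; vc=[]
#1 0x4f→b19/s3 L1-HIT; vc=[]
#2 0x4c→b19/s3 L1-HIT; vc=[]
#3 0x4f→b19/s3 L1-HIT; vc=[]
#4 0x6e→b27/s3 MISS; vc=[19]
#5 0x4c→b19/s3 VC-HIT; vc=[27]
#6 0x4e→b19/s3 L1-HIT; vc=[27]
#7 0x3b→b14/s2 MISS; vc=[27]
#8 0x4f→b19/s3 L1-HIT; vc=[27]
#9 0x1d→b7/s3 MISS; vc=[27,19]
#10 0x2e→b11/s3 MISS; vc=[27,19,7]
#11 0x1d→b7/s3 VC-HIT; vc=[27,19,11]

MISSES = 5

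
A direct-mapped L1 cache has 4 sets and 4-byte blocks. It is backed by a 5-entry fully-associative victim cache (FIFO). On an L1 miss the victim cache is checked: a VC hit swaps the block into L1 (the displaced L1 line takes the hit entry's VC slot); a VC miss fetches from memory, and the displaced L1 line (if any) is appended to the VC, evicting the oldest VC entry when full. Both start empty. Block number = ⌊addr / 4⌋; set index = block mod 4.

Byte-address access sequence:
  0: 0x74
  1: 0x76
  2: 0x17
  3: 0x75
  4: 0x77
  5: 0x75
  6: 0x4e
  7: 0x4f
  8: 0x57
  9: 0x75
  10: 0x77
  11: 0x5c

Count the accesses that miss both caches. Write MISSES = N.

#0 0x74→b29/s1 MISS; vc=[]
#1 0x76→b29/s1 L1-HIT; vc=[]
#2 0x17→b5/s1 MISS; vc=[29]
#3 0x75→b29/s1 VC-HIT; vc=[5]
#4 0x77→b29/s1 L1-HIT; vc=[5]
#5 0x75→b29/s1 L1-HIT; vc=[5]
#6 0x4e→b19/s3 MISS; vc=[5]
#7 0x4f→b19/s3 L1-HIT; vc=[5]
#8 0x57→b21/s1 MISS; vc=[5,29]
#9 0x75→b29/s1 VC-HIT; vc=[5,21]
#10 0x77→b29/s1 L1-HIT; vc=[5,21]
#11 0x5c→b23/s3 MISS; vc=[5,21,19]

MISSES = 5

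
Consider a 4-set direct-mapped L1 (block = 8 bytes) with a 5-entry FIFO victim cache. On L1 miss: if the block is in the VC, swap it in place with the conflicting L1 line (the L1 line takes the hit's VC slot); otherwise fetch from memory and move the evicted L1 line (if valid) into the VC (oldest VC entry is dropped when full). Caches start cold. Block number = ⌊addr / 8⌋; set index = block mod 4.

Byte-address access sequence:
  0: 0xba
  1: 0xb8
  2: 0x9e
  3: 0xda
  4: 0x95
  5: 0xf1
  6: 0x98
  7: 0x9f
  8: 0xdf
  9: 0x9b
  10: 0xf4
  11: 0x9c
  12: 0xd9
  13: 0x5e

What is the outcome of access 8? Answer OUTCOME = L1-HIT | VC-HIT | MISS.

  [0] addr=0xba blk=23 s=3: MISS | VC []
  [1] addr=0xb8 blk=23 s=3: L1-HIT | VC []
  [2] addr=0x9e blk=19 s=3: MISS | VC [23]
  [3] addr=0xda blk=27 s=3: MISS | VC [23, 19]
  [4] addr=0x95 blk=18 s=2: MISS | VC [23, 19]
  [5] addr=0xf1 blk=30 s=2: MISS | VC [23, 19, 18]
  [6] addr=0x98 blk=19 s=3: VC-HIT | VC [23, 27, 18]
  [7] addr=0x9f blk=19 s=3: L1-HIT | VC [23, 27, 18]
  [8] addr=0xdf blk=27 s=3: VC-HIT | VC [23, 19, 18]
  [9] addr=0x9b blk=19 s=3: VC-HIT | VC [23, 27, 18]
  [10] addr=0xf4 blk=30 s=2: L1-HIT | VC [23, 27, 18]
  [11] addr=0x9c blk=19 s=3: L1-HIT | VC [23, 27, 18]
  [12] addr=0xd9 blk=27 s=3: VC-HIT | VC [23, 19, 18]
  [13] addr=0x5e blk=11 s=3: MISS | VC [23, 19, 18, 27]

OUTCOME = VC-HIT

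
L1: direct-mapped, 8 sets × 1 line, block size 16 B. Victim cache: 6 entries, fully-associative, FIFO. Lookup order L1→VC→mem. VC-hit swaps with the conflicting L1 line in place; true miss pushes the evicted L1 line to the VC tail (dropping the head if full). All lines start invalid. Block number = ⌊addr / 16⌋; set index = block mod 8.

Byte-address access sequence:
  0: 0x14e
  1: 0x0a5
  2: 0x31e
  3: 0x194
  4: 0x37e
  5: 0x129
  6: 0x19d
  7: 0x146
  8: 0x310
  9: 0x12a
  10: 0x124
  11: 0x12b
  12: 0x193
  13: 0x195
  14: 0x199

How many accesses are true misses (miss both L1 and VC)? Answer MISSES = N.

MISSES = 6

0: 0x14e (blk 20, set 4) → MISS  vc=[]
1: 0xa5 (blk 10, set 2) → MISS  vc=[]
2: 0x31e (blk 49, set 1) → MISS  vc=[]
3: 0x194 (blk 25, set 1) → MISS  vc=[49]
4: 0x37e (blk 55, set 7) → MISS  vc=[49]
5: 0x129 (blk 18, set 2) → MISS  vc=[49, 10]
6: 0x19d (blk 25, set 1) → L1-HIT  vc=[49, 10]
7: 0x146 (blk 20, set 4) → L1-HIT  vc=[49, 10]
8: 0x310 (blk 49, set 1) → VC-HIT  vc=[25, 10]
9: 0x12a (blk 18, set 2) → L1-HIT  vc=[25, 10]
10: 0x124 (blk 18, set 2) → L1-HIT  vc=[25, 10]
11: 0x12b (blk 18, set 2) → L1-HIT  vc=[25, 10]
12: 0x193 (blk 25, set 1) → VC-HIT  vc=[49, 10]
13: 0x195 (blk 25, set 1) → L1-HIT  vc=[49, 10]
14: 0x199 (blk 25, set 1) → L1-HIT  vc=[49, 10]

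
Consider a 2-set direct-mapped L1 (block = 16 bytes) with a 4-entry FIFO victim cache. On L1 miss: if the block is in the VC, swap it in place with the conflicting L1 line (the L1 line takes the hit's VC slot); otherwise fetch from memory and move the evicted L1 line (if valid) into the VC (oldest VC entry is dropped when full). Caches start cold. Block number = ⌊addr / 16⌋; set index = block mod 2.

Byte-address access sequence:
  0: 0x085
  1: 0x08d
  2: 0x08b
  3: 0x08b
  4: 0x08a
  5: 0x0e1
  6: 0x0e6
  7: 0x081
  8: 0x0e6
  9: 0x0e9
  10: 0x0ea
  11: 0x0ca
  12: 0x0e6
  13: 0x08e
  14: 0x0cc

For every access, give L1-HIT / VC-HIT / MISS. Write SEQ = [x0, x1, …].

#0 0x85→b8/s0 MISS; vc=[]
#1 0x8d→b8/s0 L1-HIT; vc=[]
#2 0x8b→b8/s0 L1-HIT; vc=[]
#3 0x8b→b8/s0 L1-HIT; vc=[]
#4 0x8a→b8/s0 L1-HIT; vc=[]
#5 0xe1→b14/s0 MISS; vc=[8]
#6 0xe6→b14/s0 L1-HIT; vc=[8]
#7 0x81→b8/s0 VC-HIT; vc=[14]
#8 0xe6→b14/s0 VC-HIT; vc=[8]
#9 0xe9→b14/s0 L1-HIT; vc=[8]
#10 0xea→b14/s0 L1-HIT; vc=[8]
#11 0xca→b12/s0 MISS; vc=[8,14]
#12 0xe6→b14/s0 VC-HIT; vc=[8,12]
#13 0x8e→b8/s0 VC-HIT; vc=[14,12]
#14 0xcc→b12/s0 VC-HIT; vc=[14,8]

SEQ = [MISS, L1-HIT, L1-HIT, L1-HIT, L1-HIT, MISS, L1-HIT, VC-HIT, VC-HIT, L1-HIT, L1-HIT, MISS, VC-HIT, VC-HIT, VC-HIT]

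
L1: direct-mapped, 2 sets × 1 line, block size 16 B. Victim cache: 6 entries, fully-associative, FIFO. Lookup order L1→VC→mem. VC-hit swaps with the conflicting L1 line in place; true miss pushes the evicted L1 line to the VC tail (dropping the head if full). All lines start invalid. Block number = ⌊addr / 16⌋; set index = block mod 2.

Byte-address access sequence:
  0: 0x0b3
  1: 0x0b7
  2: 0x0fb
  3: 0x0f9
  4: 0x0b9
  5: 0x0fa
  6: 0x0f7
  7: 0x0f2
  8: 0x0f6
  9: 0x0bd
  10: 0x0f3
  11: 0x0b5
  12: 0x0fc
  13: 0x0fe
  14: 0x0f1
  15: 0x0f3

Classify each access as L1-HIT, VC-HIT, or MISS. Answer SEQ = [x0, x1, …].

#0 0xb3→b11/s1 MISS; vc=[]
#1 0xb7→b11/s1 L1-HIT; vc=[]
#2 0xfb→b15/s1 MISS; vc=[11]
#3 0xf9→b15/s1 L1-HIT; vc=[11]
#4 0xb9→b11/s1 VC-HIT; vc=[15]
#5 0xfa→b15/s1 VC-HIT; vc=[11]
#6 0xf7→b15/s1 L1-HIT; vc=[11]
#7 0xf2→b15/s1 L1-HIT; vc=[11]
#8 0xf6→b15/s1 L1-HIT; vc=[11]
#9 0xbd→b11/s1 VC-HIT; vc=[15]
#10 0xf3→b15/s1 VC-HIT; vc=[11]
#11 0xb5→b11/s1 VC-HIT; vc=[15]
#12 0xfc→b15/s1 VC-HIT; vc=[11]
#13 0xfe→b15/s1 L1-HIT; vc=[11]
#14 0xf1→b15/s1 L1-HIT; vc=[11]
#15 0xf3→b15/s1 L1-HIT; vc=[11]

SEQ = [MISS, L1-HIT, MISS, L1-HIT, VC-HIT, VC-HIT, L1-HIT, L1-HIT, L1-HIT, VC-HIT, VC-HIT, VC-HIT, VC-HIT, L1-HIT, L1-HIT, L1-HIT]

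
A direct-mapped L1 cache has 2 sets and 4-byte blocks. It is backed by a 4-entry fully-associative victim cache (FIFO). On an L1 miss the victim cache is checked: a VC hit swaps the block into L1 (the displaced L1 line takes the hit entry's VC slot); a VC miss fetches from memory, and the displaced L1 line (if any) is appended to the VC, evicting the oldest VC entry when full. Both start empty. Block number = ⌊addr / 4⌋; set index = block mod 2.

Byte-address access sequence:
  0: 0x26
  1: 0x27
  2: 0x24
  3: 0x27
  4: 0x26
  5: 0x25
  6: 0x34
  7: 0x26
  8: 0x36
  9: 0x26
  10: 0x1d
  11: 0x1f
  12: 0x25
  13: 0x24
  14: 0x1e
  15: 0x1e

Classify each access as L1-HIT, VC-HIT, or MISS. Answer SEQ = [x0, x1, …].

  [0] addr=0x26 blk=9 s=1: MISS | VC []
  [1] addr=0x27 blk=9 s=1: L1-HIT | VC []
  [2] addr=0x24 blk=9 s=1: L1-HIT | VC []
  [3] addr=0x27 blk=9 s=1: L1-HIT | VC []
  [4] addr=0x26 blk=9 s=1: L1-HIT | VC []
  [5] addr=0x25 blk=9 s=1: L1-HIT | VC []
  [6] addr=0x34 blk=13 s=1: MISS | VC [9]
  [7] addr=0x26 blk=9 s=1: VC-HIT | VC [13]
  [8] addr=0x36 blk=13 s=1: VC-HIT | VC [9]
  [9] addr=0x26 blk=9 s=1: VC-HIT | VC [13]
  [10] addr=0x1d blk=7 s=1: MISS | VC [13, 9]
  [11] addr=0x1f blk=7 s=1: L1-HIT | VC [13, 9]
  [12] addr=0x25 blk=9 s=1: VC-HIT | VC [13, 7]
  [13] addr=0x24 blk=9 s=1: L1-HIT | VC [13, 7]
  [14] addr=0x1e blk=7 s=1: VC-HIT | VC [13, 9]
  [15] addr=0x1e blk=7 s=1: L1-HIT | VC [13, 9]

SEQ = [MISS, L1-HIT, L1-HIT, L1-HIT, L1-HIT, L1-HIT, MISS, VC-HIT, VC-HIT, VC-HIT, MISS, L1-HIT, VC-HIT, L1-HIT, VC-HIT, L1-HIT]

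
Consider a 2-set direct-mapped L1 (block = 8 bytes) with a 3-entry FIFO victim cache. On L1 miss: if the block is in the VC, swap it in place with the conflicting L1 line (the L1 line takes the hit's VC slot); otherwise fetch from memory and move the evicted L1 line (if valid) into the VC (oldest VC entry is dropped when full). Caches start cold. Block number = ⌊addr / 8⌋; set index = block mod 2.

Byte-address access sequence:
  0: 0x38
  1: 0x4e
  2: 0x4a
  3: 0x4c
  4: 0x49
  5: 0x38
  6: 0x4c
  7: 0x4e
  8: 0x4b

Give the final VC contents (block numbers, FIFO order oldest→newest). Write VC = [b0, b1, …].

VC = [7]

0: 0x38 (blk 7, set 1) → MISS  vc=[]
1: 0x4e (blk 9, set 1) → MISS  vc=[7]
2: 0x4a (blk 9, set 1) → L1-HIT  vc=[7]
3: 0x4c (blk 9, set 1) → L1-HIT  vc=[7]
4: 0x49 (blk 9, set 1) → L1-HIT  vc=[7]
5: 0x38 (blk 7, set 1) → VC-HIT  vc=[9]
6: 0x4c (blk 9, set 1) → VC-HIT  vc=[7]
7: 0x4e (blk 9, set 1) → L1-HIT  vc=[7]
8: 0x4b (blk 9, set 1) → L1-HIT  vc=[7]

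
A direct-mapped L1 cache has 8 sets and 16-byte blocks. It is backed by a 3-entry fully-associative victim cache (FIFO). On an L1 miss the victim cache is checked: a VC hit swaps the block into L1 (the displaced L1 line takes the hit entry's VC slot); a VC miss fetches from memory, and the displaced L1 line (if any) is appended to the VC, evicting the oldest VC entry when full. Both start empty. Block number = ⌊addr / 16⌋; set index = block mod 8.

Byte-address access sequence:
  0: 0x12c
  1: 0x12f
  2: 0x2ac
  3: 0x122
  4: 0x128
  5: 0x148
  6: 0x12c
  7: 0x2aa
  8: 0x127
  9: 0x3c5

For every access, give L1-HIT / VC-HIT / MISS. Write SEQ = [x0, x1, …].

SEQ = [MISS, L1-HIT, MISS, VC-HIT, L1-HIT, MISS, L1-HIT, VC-HIT, VC-HIT, MISS]

  [0] addr=0x12c blk=18 s=2: MISS | VC []
  [1] addr=0x12f blk=18 s=2: L1-HIT | VC []
  [2] addr=0x2ac blk=42 s=2: MISS | VC [18]
  [3] addr=0x122 blk=18 s=2: VC-HIT | VC [42]
  [4] addr=0x128 blk=18 s=2: L1-HIT | VC [42]
  [5] addr=0x148 blk=20 s=4: MISS | VC [42]
  [6] addr=0x12c blk=18 s=2: L1-HIT | VC [42]
  [7] addr=0x2aa blk=42 s=2: VC-HIT | VC [18]
  [8] addr=0x127 blk=18 s=2: VC-HIT | VC [42]
  [9] addr=0x3c5 blk=60 s=4: MISS | VC [42, 20]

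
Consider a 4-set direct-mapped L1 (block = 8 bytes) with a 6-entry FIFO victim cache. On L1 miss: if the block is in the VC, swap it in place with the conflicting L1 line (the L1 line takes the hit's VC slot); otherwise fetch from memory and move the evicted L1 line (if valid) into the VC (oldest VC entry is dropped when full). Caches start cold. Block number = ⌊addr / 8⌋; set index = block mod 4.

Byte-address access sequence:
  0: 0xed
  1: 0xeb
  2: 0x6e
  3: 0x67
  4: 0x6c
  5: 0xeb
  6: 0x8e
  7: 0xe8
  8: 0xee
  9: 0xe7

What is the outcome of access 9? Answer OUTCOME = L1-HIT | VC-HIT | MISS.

OUTCOME = MISS

#0 0xed→b29/s1 MISS; vc=[]
#1 0xeb→b29/s1 L1-HIT; vc=[]
#2 0x6e→b13/s1 MISS; vc=[29]
#3 0x67→b12/s0 MISS; vc=[29]
#4 0x6c→b13/s1 L1-HIT; vc=[29]
#5 0xeb→b29/s1 VC-HIT; vc=[13]
#6 0x8e→b17/s1 MISS; vc=[13,29]
#7 0xe8→b29/s1 VC-HIT; vc=[13,17]
#8 0xee→b29/s1 L1-HIT; vc=[13,17]
#9 0xe7→b28/s0 MISS; vc=[13,17,12]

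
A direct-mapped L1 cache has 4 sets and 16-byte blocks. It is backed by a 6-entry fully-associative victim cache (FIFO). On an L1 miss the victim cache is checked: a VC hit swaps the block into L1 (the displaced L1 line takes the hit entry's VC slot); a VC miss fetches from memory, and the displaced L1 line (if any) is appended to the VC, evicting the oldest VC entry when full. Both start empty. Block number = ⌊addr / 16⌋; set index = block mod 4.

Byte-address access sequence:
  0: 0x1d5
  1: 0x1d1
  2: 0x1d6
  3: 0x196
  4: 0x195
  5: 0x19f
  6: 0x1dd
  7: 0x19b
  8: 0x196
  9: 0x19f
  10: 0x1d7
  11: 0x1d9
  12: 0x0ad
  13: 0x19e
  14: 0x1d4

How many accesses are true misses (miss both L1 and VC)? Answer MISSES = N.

MISSES = 3

0: 0x1d5 (blk 29, set 1) → MISS  vc=[]
1: 0x1d1 (blk 29, set 1) → L1-HIT  vc=[]
2: 0x1d6 (blk 29, set 1) → L1-HIT  vc=[]
3: 0x196 (blk 25, set 1) → MISS  vc=[29]
4: 0x195 (blk 25, set 1) → L1-HIT  vc=[29]
5: 0x19f (blk 25, set 1) → L1-HIT  vc=[29]
6: 0x1dd (blk 29, set 1) → VC-HIT  vc=[25]
7: 0x19b (blk 25, set 1) → VC-HIT  vc=[29]
8: 0x196 (blk 25, set 1) → L1-HIT  vc=[29]
9: 0x19f (blk 25, set 1) → L1-HIT  vc=[29]
10: 0x1d7 (blk 29, set 1) → VC-HIT  vc=[25]
11: 0x1d9 (blk 29, set 1) → L1-HIT  vc=[25]
12: 0xad (blk 10, set 2) → MISS  vc=[25]
13: 0x19e (blk 25, set 1) → VC-HIT  vc=[29]
14: 0x1d4 (blk 29, set 1) → VC-HIT  vc=[25]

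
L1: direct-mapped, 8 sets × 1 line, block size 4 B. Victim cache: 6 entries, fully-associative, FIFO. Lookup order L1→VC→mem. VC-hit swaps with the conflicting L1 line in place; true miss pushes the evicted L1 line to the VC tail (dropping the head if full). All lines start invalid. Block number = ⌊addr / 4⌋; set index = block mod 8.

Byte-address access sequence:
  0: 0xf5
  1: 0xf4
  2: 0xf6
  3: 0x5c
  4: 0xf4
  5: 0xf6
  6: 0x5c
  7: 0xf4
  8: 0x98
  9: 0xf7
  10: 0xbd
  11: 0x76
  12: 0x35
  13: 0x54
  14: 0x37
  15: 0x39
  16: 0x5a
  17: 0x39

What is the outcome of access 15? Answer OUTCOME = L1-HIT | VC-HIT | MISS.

  [0] addr=0xf5 blk=61 s=5: MISS | VC []
  [1] addr=0xf4 blk=61 s=5: L1-HIT | VC []
  [2] addr=0xf6 blk=61 s=5: L1-HIT | VC []
  [3] addr=0x5c blk=23 s=7: MISS | VC []
  [4] addr=0xf4 blk=61 s=5: L1-HIT | VC []
  [5] addr=0xf6 blk=61 s=5: L1-HIT | VC []
  [6] addr=0x5c blk=23 s=7: L1-HIT | VC []
  [7] addr=0xf4 blk=61 s=5: L1-HIT | VC []
  [8] addr=0x98 blk=38 s=6: MISS | VC []
  [9] addr=0xf7 blk=61 s=5: L1-HIT | VC []
  [10] addr=0xbd blk=47 s=7: MISS | VC [23]
  [11] addr=0x76 blk=29 s=5: MISS | VC [23, 61]
  [12] addr=0x35 blk=13 s=5: MISS | VC [23, 61, 29]
  [13] addr=0x54 blk=21 s=5: MISS | VC [23, 61, 29, 13]
  [14] addr=0x37 blk=13 s=5: VC-HIT | VC [23, 61, 29, 21]
  [15] addr=0x39 blk=14 s=6: MISS | VC [23, 61, 29, 21, 38]
  [16] addr=0x5a blk=22 s=6: MISS | VC [23, 61, 29, 21, 38, 14]
  [17] addr=0x39 blk=14 s=6: VC-HIT | VC [23, 61, 29, 21, 38, 22]

OUTCOME = MISS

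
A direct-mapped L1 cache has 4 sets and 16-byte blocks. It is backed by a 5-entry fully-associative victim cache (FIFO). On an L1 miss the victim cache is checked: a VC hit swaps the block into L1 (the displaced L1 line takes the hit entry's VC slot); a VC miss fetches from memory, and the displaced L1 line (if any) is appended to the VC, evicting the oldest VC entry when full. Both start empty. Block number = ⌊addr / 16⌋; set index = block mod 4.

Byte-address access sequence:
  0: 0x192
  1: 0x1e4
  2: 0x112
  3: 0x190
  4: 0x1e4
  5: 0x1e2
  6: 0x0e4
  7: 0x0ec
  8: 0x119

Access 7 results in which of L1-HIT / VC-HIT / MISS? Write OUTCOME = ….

0: 0x192 (blk 25, set 1) → MISS  vc=[]
1: 0x1e4 (blk 30, set 2) → MISS  vc=[]
2: 0x112 (blk 17, set 1) → MISS  vc=[25]
3: 0x190 (blk 25, set 1) → VC-HIT  vc=[17]
4: 0x1e4 (blk 30, set 2) → L1-HIT  vc=[17]
5: 0x1e2 (blk 30, set 2) → L1-HIT  vc=[17]
6: 0xe4 (blk 14, set 2) → MISS  vc=[17, 30]
7: 0xec (blk 14, set 2) → L1-HIT  vc=[17, 30]
8: 0x119 (blk 17, set 1) → VC-HIT  vc=[25, 30]

OUTCOME = L1-HIT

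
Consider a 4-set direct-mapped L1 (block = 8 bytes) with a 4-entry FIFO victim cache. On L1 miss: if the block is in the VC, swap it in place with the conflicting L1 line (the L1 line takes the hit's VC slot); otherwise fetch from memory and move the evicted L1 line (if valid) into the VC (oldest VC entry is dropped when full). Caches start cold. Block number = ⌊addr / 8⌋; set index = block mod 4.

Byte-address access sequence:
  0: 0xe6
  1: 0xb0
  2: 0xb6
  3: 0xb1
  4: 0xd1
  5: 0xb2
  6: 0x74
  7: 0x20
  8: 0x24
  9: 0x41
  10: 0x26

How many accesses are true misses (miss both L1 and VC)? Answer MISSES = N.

MISSES = 6

#0 0xe6→b28/s0 MISS; vc=[]
#1 0xb0→b22/s2 MISS; vc=[]
#2 0xb6→b22/s2 L1-HIT; vc=[]
#3 0xb1→b22/s2 L1-HIT; vc=[]
#4 0xd1→b26/s2 MISS; vc=[22]
#5 0xb2→b22/s2 VC-HIT; vc=[26]
#6 0x74→b14/s2 MISS; vc=[26,22]
#7 0x20→b4/s0 MISS; vc=[26,22,28]
#8 0x24→b4/s0 L1-HIT; vc=[26,22,28]
#9 0x41→b8/s0 MISS; vc=[26,22,28,4]
#10 0x26→b4/s0 VC-HIT; vc=[26,22,28,8]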